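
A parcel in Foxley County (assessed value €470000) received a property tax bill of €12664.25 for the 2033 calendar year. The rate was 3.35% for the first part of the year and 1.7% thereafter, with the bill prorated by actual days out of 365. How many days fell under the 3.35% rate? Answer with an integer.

220 days

Let d = days at the first rate; then 365 − d days at the second rate.
€470000 × [3.35%·d + 1.7%·(365−d)] / 365 = €12664.25
Solving gives d = 220, so the new rate took effect on August 9, 2033.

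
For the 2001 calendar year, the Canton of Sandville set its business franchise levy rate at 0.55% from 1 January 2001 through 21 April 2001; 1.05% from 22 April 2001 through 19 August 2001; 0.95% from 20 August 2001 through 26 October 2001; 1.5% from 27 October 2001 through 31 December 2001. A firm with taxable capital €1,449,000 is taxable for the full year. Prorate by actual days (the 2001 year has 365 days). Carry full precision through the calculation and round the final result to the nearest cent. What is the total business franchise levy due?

1 January – 21 April 2001: 111 days at 0.55% → €1,449,000 × 0.55% × 111/365 = €2,423.6014
22 April – 19 August 2001: 120 days at 1.05% → €1,449,000 × 1.05% × 120/365 = €5,002.0274
20 August – 26 October 2001: 68 days at 0.95% → €1,449,000 × 0.95% × 68/365 = €2,564.5315
27 October – 31 December 2001: 66 days at 1.5% → €1,449,000 × 1.5% × 66/365 = €3,930.1644
Total = €13,920.3247

€13,920.32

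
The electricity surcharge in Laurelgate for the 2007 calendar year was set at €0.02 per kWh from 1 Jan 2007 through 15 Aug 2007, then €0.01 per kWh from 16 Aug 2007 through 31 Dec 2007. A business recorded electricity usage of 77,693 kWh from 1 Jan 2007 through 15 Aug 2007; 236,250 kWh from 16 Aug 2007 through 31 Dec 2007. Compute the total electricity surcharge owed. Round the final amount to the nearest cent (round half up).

1 Jan – 15 Aug 2007: 77,693 kWh at €0.02/kWh → €1,553.86
16 Aug – 31 Dec 2007: 236,250 kWh at €0.01/kWh → €2,362.50

€3,916.36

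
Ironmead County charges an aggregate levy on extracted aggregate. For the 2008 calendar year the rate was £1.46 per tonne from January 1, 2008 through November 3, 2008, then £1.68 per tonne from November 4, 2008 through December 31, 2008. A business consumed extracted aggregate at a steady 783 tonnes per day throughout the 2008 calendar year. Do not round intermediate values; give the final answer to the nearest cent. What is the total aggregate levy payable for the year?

£428394.96

January 1 – November 3, 2008: 308 days × 783 tonnes/day = 241,164 tonnes at £1.46/tonne → £352099.44
November 4 – December 31, 2008: 58 days × 783 tonnes/day = 45,414 tonnes at £1.68/tonne → £76295.52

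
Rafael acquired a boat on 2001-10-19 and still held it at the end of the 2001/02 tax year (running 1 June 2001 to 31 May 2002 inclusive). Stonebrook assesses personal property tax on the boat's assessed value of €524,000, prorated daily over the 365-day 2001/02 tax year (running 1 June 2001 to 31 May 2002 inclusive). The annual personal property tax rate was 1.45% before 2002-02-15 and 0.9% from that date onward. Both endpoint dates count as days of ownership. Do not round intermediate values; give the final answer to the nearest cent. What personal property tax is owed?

2001-10-19 to 2002-02-14: 119 days at 1.45% → €524,000 × 1.45% × 119/365 = €2,477.1562
2002-02-15 to 2002-05-31: 106 days at 0.9% → €524,000 × 0.9% × 106/365 = €1,369.5781
Total = €3,846.7342

€3,846.73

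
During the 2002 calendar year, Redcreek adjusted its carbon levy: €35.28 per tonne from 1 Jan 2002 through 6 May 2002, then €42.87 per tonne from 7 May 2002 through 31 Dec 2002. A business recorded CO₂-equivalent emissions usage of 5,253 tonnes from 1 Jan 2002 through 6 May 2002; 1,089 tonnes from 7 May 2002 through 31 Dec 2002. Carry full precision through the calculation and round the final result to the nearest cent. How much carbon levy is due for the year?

1 Jan – 6 May 2002: 5,253 tonnes at €35.28/tonne → €185325.84
7 May – 31 Dec 2002: 1,089 tonnes at €42.87/tonne → €46685.43

€232011.27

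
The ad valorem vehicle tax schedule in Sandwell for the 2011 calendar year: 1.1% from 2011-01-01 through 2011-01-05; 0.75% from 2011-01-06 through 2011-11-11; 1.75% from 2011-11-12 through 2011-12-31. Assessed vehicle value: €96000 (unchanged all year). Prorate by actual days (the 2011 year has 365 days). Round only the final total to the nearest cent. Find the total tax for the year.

€856.11

2011-01-01 to 2011-01-05: 5 days at 1.1% → €96000 × 1.1% × 5/365 = €14.4658
2011-01-06 to 2011-11-11: 310 days at 0.75% → €96000 × 0.75% × 310/365 = €611.5068
2011-11-12 to 2011-12-31: 50 days at 1.75% → €96000 × 1.75% × 50/365 = €230.1370
Total = €856.1096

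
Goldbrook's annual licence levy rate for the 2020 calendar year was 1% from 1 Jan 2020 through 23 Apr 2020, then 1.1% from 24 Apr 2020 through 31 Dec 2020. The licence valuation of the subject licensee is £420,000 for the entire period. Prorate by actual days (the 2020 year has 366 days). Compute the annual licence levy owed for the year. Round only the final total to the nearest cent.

1 Jan – 23 Apr 2020: 114 days at 1% → £420,000 × 1% × 114/366 = £1,308.1967
24 Apr – 31 Dec 2020: 252 days at 1.1% → £420,000 × 1.1% × 252/366 = £3,180.9836
Total = £4,489.1803

£4,489.18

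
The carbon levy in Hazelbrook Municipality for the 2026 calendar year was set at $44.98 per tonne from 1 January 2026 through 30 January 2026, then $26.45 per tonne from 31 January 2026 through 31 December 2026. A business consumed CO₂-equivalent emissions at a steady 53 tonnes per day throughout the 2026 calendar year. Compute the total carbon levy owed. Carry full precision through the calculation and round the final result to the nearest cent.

1 January – 30 January 2026: 30 days × 53 tonnes/day = 1,590 tonnes at $44.98/tonne → $71518.20
31 January – 31 December 2026: 335 days × 53 tonnes/day = 17,755 tonnes at $26.45/tonne → $469619.75

$541137.95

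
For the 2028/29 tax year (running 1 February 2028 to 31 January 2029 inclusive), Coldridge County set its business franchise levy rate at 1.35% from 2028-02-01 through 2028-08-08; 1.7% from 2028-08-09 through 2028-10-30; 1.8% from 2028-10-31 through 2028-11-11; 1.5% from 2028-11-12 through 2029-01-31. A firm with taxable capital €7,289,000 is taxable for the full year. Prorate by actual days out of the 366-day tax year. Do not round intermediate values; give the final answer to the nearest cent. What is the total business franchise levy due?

€107,682.03

2028-02-01 to 2028-08-08: 190 days at 1.35% → €7,289,000 × 1.35% × 190/366 = €51,082.7459
2028-08-09 to 2028-10-30: 83 days at 1.7% → €7,289,000 × 1.7% × 83/366 = €28,100.4891
2028-10-31 to 2028-11-11: 12 days at 1.8% → €7,289,000 × 1.8% × 12/366 = €4,301.7049
2028-11-12 to 2029-01-31: 81 days at 1.5% → €7,289,000 × 1.5% × 81/366 = €24,197.0902
Total = €107,682.0301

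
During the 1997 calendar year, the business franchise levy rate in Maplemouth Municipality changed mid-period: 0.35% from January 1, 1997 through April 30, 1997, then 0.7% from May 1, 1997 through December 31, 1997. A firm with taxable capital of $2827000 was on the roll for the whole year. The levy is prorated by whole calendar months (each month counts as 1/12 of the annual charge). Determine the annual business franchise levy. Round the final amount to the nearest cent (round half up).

$16490.83

January 1 – April 30, 1997: 4 months at 0.35% → $2827000 × 0.35% × 4/12 = $3298.1667
May 1 – December 31, 1997: 8 months at 0.7% → $2827000 × 0.7% × 8/12 = $13192.6667
Total = $16490.8333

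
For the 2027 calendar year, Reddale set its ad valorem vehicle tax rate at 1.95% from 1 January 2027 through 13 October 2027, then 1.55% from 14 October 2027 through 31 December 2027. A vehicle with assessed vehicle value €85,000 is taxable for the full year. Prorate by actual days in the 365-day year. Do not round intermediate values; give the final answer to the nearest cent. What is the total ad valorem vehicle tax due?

€1,583.91

1 January – 13 October 2027: 286 days at 1.95% → €85,000 × 1.95% × 286/365 = €1,298.7534
14 October – 31 December 2027: 79 days at 1.55% → €85,000 × 1.55% × 79/365 = €285.1575
Total = €1,583.9110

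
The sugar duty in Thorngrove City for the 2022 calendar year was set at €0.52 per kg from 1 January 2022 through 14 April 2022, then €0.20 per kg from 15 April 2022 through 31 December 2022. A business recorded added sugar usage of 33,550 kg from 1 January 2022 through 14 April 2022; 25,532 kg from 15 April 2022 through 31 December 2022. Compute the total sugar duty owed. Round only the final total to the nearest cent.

€22,552.40

1 January – 14 April 2022: 33,550 kg at €0.52/kg → €17,446.00
15 April – 31 December 2022: 25,532 kg at €0.20/kg → €5,106.40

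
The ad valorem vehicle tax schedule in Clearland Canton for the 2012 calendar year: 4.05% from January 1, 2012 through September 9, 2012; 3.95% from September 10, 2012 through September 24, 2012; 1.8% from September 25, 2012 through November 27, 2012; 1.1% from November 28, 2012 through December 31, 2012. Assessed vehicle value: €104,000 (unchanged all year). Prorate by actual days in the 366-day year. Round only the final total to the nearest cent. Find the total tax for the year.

€3,513.55

January 1 – September 9, 2012: 253 days at 4.05% → €104,000 × 4.05% × 253/366 = €2,911.5738
September 10 – September 24, 2012: 15 days at 3.95% → €104,000 × 3.95% × 15/366 = €168.3607
September 25 – November 27, 2012: 64 days at 1.8% → €104,000 × 1.8% × 64/366 = €327.3443
November 28 – December 31, 2012: 34 days at 1.1% → €104,000 × 1.1% × 34/366 = €106.2732
Total = €3,513.5519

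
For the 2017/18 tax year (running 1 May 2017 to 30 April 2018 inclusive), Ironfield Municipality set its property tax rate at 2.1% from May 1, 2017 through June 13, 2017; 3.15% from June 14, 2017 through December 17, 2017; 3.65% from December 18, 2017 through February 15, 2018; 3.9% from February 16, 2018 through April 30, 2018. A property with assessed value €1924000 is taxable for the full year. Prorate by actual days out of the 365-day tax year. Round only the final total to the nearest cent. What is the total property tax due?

€62677.59

May 1 – June 13, 2017: 44 days at 2.1% → €1924000 × 2.1% × 44/365 = €4870.6192
June 14 – December 17, 2017: 187 days at 3.15% → €1924000 × 3.15% × 187/365 = €31050.1973
December 18, 2017 – February 15, 2018: 60 days at 3.65% → €1924000 × 3.65% × 60/365 = €11544.0000
February 16 – April 30, 2018: 74 days at 3.9% → €1924000 × 3.9% × 74/365 = €15212.7781
Total = €62677.5945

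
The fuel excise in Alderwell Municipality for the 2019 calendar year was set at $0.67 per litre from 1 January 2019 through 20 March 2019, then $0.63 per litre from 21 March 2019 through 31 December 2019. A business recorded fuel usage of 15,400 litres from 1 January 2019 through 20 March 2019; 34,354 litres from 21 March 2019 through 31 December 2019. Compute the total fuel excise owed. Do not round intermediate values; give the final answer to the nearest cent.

1 January – 20 March 2019: 15,400 litres at $0.67/litre → $10,318.00
21 March – 31 December 2019: 34,354 litres at $0.63/litre → $21,643.02

$31,961.02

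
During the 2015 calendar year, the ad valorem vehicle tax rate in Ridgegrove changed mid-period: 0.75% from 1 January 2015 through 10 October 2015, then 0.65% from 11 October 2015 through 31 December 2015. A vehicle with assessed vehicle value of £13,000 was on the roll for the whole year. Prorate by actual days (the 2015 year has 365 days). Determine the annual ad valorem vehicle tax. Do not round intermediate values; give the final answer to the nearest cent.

£94.58

1 January – 10 October 2015: 283 days at 0.75% → £13,000 × 0.75% × 283/365 = £75.5959
11 October – 31 December 2015: 82 days at 0.65% → £13,000 × 0.65% × 82/365 = £18.9836
Total = £94.5795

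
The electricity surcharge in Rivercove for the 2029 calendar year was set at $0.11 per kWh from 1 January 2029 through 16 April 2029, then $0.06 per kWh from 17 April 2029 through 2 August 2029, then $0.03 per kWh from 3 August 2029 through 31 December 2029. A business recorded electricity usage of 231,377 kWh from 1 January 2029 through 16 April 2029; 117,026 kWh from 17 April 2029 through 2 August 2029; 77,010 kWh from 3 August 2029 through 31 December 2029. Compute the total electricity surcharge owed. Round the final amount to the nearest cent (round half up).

1 January – 16 April 2029: 231,377 kWh at $0.11/kWh → $25,451.47
17 April – 2 August 2029: 117,026 kWh at $0.06/kWh → $7,021.56
3 August – 31 December 2029: 77,010 kWh at $0.03/kWh → $2,310.30

$34,783.33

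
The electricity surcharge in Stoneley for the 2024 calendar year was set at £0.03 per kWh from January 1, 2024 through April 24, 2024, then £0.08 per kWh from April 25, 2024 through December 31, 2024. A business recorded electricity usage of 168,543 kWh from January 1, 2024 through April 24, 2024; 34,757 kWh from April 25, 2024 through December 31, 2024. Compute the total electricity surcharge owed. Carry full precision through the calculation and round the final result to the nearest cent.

£7836.85

January 1 – April 24, 2024: 168,543 kWh at £0.03/kWh → £5056.29
April 25 – December 31, 2024: 34,757 kWh at £0.08/kWh → £2780.56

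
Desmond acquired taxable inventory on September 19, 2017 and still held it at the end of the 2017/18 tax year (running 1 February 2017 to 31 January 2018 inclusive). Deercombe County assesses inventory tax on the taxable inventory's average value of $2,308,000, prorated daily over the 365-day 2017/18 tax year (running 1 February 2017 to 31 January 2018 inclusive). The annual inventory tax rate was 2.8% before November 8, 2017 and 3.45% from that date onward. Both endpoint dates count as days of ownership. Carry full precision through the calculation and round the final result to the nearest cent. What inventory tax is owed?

$27,395.64

September 19 – November 7, 2017: 50 days at 2.8% → $2,308,000 × 2.8% × 50/365 = $8,852.6027
November 8, 2017 – January 31, 2018: 85 days at 3.45% → $2,308,000 × 3.45% × 85/365 = $18,543.0411
Total = $27,395.6438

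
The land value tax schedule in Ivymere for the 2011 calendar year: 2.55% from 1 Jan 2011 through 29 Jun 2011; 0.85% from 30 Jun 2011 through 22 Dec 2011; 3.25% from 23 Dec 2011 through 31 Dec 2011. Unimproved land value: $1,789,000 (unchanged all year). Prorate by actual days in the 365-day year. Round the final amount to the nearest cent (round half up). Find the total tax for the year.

1 Jan – 29 Jun 2011: 180 days at 2.55% → $1,789,000 × 2.55% × 180/365 = $22,497.2877
30 Jun – 22 Dec 2011: 176 days at 0.85% → $1,789,000 × 0.85% × 176/365 = $7,332.4493
23 Dec – 31 Dec 2011: 9 days at 3.25% → $1,789,000 × 3.25% × 9/365 = $1,433.6507
Total = $31,263.3877

$31,263.39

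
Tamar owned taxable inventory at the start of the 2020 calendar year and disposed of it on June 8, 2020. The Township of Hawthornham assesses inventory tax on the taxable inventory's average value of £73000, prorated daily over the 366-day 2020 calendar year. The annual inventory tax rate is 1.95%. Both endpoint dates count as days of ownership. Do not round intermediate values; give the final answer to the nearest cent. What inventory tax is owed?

£622.30

Days held (January 1 – June 8, 2020): 160 out of 366
Tax = £73000 × 1.95% × 160/366 = £622.2951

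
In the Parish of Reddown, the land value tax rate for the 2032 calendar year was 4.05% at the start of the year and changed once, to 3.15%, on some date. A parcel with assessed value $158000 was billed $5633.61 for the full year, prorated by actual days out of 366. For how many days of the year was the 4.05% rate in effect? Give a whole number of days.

169 days

Let d = days at the first rate; then 366 − d days at the second rate.
$158000 × [4.05%·d + 3.15%·(366−d)] / 366 = $5633.61
Solving gives d = 169, so the new rate took effect on 18 Jun 2032.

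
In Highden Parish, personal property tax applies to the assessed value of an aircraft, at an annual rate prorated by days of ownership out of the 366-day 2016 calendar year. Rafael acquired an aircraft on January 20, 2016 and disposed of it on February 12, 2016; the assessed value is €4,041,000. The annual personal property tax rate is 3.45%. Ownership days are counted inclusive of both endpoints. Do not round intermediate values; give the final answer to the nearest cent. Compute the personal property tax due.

Days held (January 20 – February 12, 2016): 24 out of 366
Tax = €4,041,000 × 3.45% × 24/366 = €9,141.9344

€9,141.93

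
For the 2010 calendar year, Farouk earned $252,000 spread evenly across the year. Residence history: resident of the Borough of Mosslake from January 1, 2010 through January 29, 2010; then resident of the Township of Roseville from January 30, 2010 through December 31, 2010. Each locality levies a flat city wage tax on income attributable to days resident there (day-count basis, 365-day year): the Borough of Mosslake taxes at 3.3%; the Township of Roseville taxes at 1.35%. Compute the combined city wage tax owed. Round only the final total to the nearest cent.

$3,792.43

The Borough of Mosslake, January 1 – January 29, 2010: 29 days → $252,000 × 3.3% × 29/365 = $660.7233
The Township of Roseville, January 30 – December 31, 2010: 336 days → $252,000 × 1.35% × 336/365 = $3,131.7041
Total = $3,792.4274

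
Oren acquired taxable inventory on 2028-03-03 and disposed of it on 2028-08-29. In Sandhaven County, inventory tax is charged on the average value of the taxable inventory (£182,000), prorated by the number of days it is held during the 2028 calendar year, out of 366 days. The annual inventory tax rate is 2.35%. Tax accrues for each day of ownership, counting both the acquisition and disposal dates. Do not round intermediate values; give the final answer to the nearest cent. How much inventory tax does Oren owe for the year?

Days held (2028-03-03 to 2028-08-29): 180 out of 366
Tax = £182,000 × 2.35% × 180/366 = £2,103.4426

£2,103.44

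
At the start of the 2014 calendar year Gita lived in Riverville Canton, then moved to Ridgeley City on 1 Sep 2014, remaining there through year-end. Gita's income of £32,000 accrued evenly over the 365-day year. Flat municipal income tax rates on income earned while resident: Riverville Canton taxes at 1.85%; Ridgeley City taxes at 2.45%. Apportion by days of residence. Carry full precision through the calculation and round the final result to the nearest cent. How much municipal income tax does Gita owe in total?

£656.18

Riverville Canton, 1 Jan – 31 Aug 2014: 243 days → £32,000 × 1.85% × 243/365 = £394.1260
Ridgeley City, 1 Sep – 31 Dec 2014: 122 days → £32,000 × 2.45% × 122/365 = £262.0493
Total = £656.1753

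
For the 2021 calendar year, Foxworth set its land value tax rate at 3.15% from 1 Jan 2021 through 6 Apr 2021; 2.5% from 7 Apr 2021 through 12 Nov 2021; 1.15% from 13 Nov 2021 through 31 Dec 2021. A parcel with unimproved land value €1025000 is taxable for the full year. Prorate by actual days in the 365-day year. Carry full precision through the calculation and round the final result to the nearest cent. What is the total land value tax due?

€25519.69

1 Jan – 6 Apr 2021: 96 days at 3.15% → €1025000 × 3.15% × 96/365 = €8492.0548
7 Apr – 12 Nov 2021: 220 days at 2.5% → €1025000 × 2.5% × 220/365 = €15445.2055
13 Nov – 31 Dec 2021: 49 days at 1.15% → €1025000 × 1.15% × 49/365 = €1582.4315
Total = €25519.6918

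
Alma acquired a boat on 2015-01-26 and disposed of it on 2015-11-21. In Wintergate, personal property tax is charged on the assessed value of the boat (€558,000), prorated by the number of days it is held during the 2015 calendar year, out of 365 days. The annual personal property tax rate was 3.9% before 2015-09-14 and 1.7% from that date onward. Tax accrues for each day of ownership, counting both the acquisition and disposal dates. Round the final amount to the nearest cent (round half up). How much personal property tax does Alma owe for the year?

2015-01-26 to 2015-09-13: 231 days at 3.9% → €558,000 × 3.9% × 231/365 = €13,772.6630
2015-09-14 to 2015-11-21: 69 days at 1.7% → €558,000 × 1.7% × 69/365 = €1,793.2438
Total = €15,565.9068

€15,565.91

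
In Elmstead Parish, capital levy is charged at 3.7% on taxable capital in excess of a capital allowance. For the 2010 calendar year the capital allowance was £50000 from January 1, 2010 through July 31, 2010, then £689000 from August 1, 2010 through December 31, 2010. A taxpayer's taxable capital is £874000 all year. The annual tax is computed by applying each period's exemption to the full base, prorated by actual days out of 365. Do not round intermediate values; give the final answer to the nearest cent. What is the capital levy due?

January 1 – July 31, 2010: 212 days, exemption £50000 → (£874000 − £50000) × 3.7% × 212/365 = £17708.0986
August 1 – December 31, 2010: 153 days, exemption £689000 → (£874000 − £689000) × 3.7% × 153/365 = £2869.2740
Total = £20577.3726

£20577.37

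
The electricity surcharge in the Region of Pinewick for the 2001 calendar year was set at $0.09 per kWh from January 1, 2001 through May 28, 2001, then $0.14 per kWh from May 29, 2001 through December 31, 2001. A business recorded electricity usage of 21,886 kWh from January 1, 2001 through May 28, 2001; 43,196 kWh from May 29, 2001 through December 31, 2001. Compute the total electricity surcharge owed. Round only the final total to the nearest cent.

$8017.18

January 1 – May 28, 2001: 21,886 kWh at $0.09/kWh → $1969.74
May 29 – December 31, 2001: 43,196 kWh at $0.14/kWh → $6047.44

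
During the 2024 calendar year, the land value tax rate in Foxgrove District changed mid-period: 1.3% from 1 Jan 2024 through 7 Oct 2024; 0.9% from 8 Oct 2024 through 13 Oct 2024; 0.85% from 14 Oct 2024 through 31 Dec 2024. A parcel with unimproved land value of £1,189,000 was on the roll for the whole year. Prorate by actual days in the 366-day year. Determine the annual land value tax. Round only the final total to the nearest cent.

1 Jan – 7 Oct 2024: 281 days at 1.3% → £1,189,000 × 1.3% × 281/366 = £11,867.2596
8 Oct – 13 Oct 2024: 6 days at 0.9% → £1,189,000 × 0.9% × 6/366 = £175.4262
14 Oct – 31 Dec 2024: 79 days at 0.85% → £1,189,000 × 0.85% × 79/366 = £2,181.4577
Total = £14,224.1434

£14,224.14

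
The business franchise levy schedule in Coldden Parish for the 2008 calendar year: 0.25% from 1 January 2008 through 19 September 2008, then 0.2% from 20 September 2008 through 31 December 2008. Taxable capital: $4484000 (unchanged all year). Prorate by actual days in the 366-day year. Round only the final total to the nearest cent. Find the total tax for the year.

$10579.05

1 January – 19 September 2008: 263 days at 0.25% → $4484000 × 0.25% × 263/366 = $8055.2732
20 September – 31 December 2008: 103 days at 0.2% → $4484000 × 0.2% × 103/366 = $2523.7814
Total = $10579.0546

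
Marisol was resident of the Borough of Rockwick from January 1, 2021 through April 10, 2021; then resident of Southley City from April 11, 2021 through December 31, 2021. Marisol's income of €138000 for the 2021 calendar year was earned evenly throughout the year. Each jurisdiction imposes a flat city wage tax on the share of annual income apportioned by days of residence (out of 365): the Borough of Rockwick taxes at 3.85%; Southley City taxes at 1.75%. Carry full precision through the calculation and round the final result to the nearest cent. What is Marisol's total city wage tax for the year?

€3208.97

The Borough of Rockwick, January 1 – April 10, 2021: 100 days → €138000 × 3.85% × 100/365 = €1455.6164
Southley City, April 11 – December 31, 2021: 265 days → €138000 × 1.75% × 265/365 = €1753.3562
Total = €3208.9726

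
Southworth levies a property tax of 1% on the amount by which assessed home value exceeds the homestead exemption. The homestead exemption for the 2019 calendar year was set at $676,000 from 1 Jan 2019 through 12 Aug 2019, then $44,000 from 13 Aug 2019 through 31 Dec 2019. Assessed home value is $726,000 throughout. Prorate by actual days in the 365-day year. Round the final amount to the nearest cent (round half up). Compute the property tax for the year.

1 Jan – 12 Aug 2019: 224 days, exemption $676,000 → ($726,000 − $676,000) × 1% × 224/365 = $306.8493
13 Aug – 31 Dec 2019: 141 days, exemption $44,000 → ($726,000 − $44,000) × 1% × 141/365 = $2,634.5753
Total = $2,941.4247

$2,941.42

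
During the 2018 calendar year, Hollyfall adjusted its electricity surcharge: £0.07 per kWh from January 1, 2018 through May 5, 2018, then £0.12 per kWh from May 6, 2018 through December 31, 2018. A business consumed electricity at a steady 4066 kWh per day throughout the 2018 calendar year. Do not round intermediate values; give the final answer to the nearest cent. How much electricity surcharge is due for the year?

£152678.30

January 1 – May 5, 2018: 125 days × 4066 kWh/day = 508,250 kWh at £0.07/kWh → £35577.50
May 6 – December 31, 2018: 240 days × 4066 kWh/day = 975,840 kWh at £0.12/kWh → £117100.80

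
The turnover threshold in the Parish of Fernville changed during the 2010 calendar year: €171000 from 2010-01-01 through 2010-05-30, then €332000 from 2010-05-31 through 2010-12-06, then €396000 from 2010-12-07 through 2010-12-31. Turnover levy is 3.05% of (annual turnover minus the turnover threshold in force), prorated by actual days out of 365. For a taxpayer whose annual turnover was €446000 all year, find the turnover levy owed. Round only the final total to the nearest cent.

2010-01-01 to 2010-05-30: 150 days, exemption €171000 → (€446000 − €171000) × 3.05% × 150/365 = €3446.9178
2010-05-31 to 2010-12-06: 190 days, exemption €332000 → (€446000 − €332000) × 3.05% × 190/365 = €1809.9452
2010-12-07 to 2010-12-31: 25 days, exemption €396000 → (€446000 − €396000) × 3.05% × 25/365 = €104.4521
Total = €5361.3151

€5361.32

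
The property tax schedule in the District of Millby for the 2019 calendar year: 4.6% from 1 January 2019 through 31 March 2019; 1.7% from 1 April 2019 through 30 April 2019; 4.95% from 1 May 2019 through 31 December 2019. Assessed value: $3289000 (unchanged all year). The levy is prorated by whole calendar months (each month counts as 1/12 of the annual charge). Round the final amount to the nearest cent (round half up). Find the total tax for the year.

$151019.92

1 January – 31 March 2019: 3 months at 4.6% → $3289000 × 4.6% × 3/12 = $37823.5000
1 April – 30 April 2019: 1 month at 1.7% → $3289000 × 1.7% × 1/12 = $4659.4167
1 May – 31 December 2019: 8 months at 4.95% → $3289000 × 4.95% × 8/12 = $108537.0000
Total = $151019.9167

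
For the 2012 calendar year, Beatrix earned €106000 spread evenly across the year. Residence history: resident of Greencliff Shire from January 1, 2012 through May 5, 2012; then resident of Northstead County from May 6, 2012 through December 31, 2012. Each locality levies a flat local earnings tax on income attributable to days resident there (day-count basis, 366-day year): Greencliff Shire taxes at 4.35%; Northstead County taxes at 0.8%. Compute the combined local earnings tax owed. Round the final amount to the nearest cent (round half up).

€2143.46

Greencliff Shire, January 1 – May 5, 2012: 126 days → €106000 × 4.35% × 126/366 = €1587.3934
Northstead County, May 6 – December 31, 2012: 240 days → €106000 × 0.8% × 240/366 = €556.0656
Total = €2143.4590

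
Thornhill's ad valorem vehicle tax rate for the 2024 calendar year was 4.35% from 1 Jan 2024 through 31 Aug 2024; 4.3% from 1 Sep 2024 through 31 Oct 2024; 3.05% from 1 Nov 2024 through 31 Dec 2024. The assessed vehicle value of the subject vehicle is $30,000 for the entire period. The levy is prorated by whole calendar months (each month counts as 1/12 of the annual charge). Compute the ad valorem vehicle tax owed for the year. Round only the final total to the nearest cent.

1 Jan – 31 Aug 2024: 8 months at 4.35% → $30,000 × 4.35% × 8/12 = $870.0000
1 Sep – 31 Oct 2024: 2 months at 4.3% → $30,000 × 4.3% × 2/12 = $215.0000
1 Nov – 31 Dec 2024: 2 months at 3.05% → $30,000 × 3.05% × 2/12 = $152.5000
Total = $1,237.5000

$1,237.50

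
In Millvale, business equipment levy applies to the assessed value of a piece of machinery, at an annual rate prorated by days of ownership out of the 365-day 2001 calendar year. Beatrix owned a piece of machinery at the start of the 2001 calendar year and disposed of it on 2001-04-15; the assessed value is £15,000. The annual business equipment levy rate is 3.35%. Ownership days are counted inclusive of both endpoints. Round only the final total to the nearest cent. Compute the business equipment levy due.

£144.55

Days held (2001-01-01 to 2001-04-15): 105 out of 365
Tax = £15,000 × 3.35% × 105/365 = £144.5548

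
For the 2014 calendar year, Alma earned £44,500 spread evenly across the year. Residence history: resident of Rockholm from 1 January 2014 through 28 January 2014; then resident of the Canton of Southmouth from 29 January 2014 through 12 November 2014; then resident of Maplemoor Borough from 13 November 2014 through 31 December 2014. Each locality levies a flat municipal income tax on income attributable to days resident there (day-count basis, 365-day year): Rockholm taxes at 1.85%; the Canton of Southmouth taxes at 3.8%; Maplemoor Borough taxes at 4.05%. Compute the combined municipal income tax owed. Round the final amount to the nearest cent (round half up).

£1,639.37

Rockholm, 1 January – 28 January 2014: 28 days → £44,500 × 1.85% × 28/365 = £63.1534
The Canton of Southmouth, 29 January – 12 November 2014: 288 days → £44,500 × 3.8% × 288/365 = £1,334.2685
Maplemoor Borough, 13 November – 31 December 2014: 49 days → £44,500 × 4.05% × 49/365 = £241.9459
Total = £1,639.3678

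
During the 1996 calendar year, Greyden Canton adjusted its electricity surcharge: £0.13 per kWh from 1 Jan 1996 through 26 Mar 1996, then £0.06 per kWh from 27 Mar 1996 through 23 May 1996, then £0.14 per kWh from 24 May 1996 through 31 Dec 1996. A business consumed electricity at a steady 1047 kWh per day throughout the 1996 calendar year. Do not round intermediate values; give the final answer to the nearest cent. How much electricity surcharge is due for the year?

1 Jan – 26 Mar 1996: 86 days × 1047 kWh/day = 90,042 kWh at £0.13/kWh → £11,705.46
27 Mar – 23 May 1996: 58 days × 1047 kWh/day = 60,726 kWh at £0.06/kWh → £3,643.56
24 May – 31 Dec 1996: 222 days × 1047 kWh/day = 232,434 kWh at £0.14/kWh → £32,540.76

£47,889.78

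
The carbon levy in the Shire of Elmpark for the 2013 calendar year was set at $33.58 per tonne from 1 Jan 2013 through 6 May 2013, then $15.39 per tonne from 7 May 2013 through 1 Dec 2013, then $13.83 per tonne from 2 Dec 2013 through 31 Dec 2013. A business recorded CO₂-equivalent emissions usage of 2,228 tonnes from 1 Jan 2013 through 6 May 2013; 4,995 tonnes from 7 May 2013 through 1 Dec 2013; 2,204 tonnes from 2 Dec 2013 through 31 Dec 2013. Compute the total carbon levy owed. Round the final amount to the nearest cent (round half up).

1 Jan – 6 May 2013: 2,228 tonnes at $33.58/tonne → $74,816.24
7 May – 1 Dec 2013: 4,995 tonnes at $15.39/tonne → $76,873.05
2 Dec – 31 Dec 2013: 2,204 tonnes at $13.83/tonne → $30,481.32

$182,170.61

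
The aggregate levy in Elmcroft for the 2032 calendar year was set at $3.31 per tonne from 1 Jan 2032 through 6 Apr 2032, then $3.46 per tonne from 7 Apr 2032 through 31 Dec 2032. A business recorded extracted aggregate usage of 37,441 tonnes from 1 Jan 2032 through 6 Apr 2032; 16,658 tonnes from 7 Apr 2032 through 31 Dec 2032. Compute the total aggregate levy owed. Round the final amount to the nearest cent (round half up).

1 Jan – 6 Apr 2032: 37,441 tonnes at $3.31/tonne → $123,929.71
7 Apr – 31 Dec 2032: 16,658 tonnes at $3.46/tonne → $57,636.68

$181,566.39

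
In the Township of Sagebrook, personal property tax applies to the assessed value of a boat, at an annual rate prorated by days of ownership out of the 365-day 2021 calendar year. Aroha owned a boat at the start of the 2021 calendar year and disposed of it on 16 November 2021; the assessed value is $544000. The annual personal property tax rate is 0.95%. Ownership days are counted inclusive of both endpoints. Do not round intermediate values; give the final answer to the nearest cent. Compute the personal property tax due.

Days held (1 January – 16 November 2021): 320 out of 365
Tax = $544000 × 0.95% × 320/365 = $4530.8493

$4530.85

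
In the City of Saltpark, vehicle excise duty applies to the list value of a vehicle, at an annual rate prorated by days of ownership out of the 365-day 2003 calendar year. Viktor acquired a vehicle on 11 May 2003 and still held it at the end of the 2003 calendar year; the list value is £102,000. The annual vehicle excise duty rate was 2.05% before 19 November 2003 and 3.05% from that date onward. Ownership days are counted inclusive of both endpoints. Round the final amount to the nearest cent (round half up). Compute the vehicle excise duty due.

11 May – 18 November 2003: 192 days at 2.05% → £102,000 × 2.05% × 192/365 = £1,099.9233
19 November – 31 December 2003: 43 days at 3.05% → £102,000 × 3.05% × 43/365 = £366.5014
Total = £1,466.4247

£1,466.42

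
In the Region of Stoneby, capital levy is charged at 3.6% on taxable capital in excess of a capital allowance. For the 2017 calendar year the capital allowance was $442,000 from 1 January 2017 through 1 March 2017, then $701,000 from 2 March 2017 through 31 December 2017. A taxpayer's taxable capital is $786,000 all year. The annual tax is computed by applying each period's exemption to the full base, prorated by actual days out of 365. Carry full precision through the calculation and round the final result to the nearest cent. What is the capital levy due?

$4,592.71

1 January – 1 March 2017: 60 days, exemption $442,000 → ($786,000 − $442,000) × 3.6% × 60/365 = $2,035.7260
2 March – 31 December 2017: 305 days, exemption $701,000 → ($786,000 − $701,000) × 3.6% × 305/365 = $2,556.9863
Total = $4,592.7123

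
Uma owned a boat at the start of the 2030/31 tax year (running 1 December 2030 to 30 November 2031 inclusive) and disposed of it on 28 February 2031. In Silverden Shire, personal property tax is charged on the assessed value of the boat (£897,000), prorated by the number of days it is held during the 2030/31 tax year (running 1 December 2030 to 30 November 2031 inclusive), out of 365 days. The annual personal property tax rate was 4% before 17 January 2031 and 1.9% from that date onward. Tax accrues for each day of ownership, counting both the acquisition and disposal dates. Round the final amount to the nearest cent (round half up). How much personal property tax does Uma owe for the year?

£6,627.97

1 December 2030 – 16 January 2031: 47 days at 4% → £897,000 × 4% × 47/365 = £4,620.1644
17 January – 28 February 2031: 43 days at 1.9% → £897,000 × 1.9% × 43/365 = £2,007.8055
Total = £6,627.9699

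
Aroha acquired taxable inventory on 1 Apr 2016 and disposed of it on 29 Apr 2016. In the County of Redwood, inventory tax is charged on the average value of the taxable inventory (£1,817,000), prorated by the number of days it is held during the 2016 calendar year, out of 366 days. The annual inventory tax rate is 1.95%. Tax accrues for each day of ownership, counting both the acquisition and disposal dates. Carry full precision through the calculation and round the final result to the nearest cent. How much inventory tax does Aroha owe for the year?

Days held (1 Apr – 29 Apr 2016): 29 out of 366
Tax = £1,817,000 × 1.95% × 29/366 = £2,807.4139

£2,807.41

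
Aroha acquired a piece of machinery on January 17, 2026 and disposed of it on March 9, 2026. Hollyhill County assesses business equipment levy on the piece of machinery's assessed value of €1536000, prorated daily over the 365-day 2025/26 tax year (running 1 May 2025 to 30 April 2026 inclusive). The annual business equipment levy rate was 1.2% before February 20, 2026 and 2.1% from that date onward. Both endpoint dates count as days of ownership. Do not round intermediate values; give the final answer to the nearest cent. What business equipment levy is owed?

January 17 – February 19, 2026: 34 days at 1.2% → €1536000 × 1.2% × 34/365 = €1716.9534
February 20 – March 9, 2026: 18 days at 2.1% → €1536000 × 2.1% × 18/365 = €1590.7068
Total = €3307.6603

€3307.66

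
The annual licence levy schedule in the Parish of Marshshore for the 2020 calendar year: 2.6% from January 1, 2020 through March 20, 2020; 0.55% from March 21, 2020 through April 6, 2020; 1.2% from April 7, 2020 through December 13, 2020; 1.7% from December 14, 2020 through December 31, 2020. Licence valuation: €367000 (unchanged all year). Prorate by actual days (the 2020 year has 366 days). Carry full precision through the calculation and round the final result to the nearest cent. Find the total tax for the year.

January 1 – March 20, 2020: 80 days at 2.6% → €367000 × 2.6% × 80/366 = €2085.6831
March 21 – April 6, 2020: 17 days at 0.55% → €367000 × 0.55% × 17/366 = €93.7555
April 7 – December 13, 2020: 251 days at 1.2% → €367000 × 1.2% × 251/366 = €3020.2295
December 14 – December 31, 2020: 18 days at 1.7% → €367000 × 1.7% × 18/366 = €306.8361
Total = €5506.5041

€5506.50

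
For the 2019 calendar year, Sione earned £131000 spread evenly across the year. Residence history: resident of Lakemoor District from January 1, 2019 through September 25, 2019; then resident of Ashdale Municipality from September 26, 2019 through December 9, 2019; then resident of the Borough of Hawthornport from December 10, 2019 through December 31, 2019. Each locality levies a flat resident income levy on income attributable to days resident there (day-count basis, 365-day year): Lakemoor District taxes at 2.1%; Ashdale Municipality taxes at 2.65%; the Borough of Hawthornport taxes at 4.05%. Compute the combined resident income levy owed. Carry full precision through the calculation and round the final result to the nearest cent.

Lakemoor District, January 1 – September 25, 2019: 268 days → £131000 × 2.1% × 268/365 = £2019.9123
Ashdale Municipality, September 26 – December 9, 2019: 75 days → £131000 × 2.65% × 75/365 = £713.3219
The Borough of Hawthornport, December 10 – December 31, 2019: 22 days → £131000 × 4.05% × 22/365 = £319.7836
Total = £3053.0178

£3053.02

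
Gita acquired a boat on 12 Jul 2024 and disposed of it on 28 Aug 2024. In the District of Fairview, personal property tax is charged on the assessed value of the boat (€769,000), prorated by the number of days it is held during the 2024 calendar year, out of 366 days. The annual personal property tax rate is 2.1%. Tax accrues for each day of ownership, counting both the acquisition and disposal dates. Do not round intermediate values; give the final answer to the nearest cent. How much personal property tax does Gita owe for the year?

€2,117.90

Days held (12 Jul – 28 Aug 2024): 48 out of 366
Tax = €769,000 × 2.1% × 48/366 = €2,117.9016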